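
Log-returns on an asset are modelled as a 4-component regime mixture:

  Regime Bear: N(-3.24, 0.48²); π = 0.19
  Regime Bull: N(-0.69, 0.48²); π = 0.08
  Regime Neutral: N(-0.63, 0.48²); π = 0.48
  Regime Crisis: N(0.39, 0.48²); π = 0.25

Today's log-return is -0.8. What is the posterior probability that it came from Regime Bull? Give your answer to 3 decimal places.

0.144

Apply Bayes' rule: the posterior for each component is proportional to its prior times its likelihood at x.
Component likelihoods at x = -0.8:
  L_Bear = 2.03481e-06
  L_Bull = 0.809589
  L_Neutral = 0.780605
  L_Crisis = 0.0384613
Unnormalised posteriors:
  P(Z=Bear)·L_Bear = 0.19 × 2.03481e-06 = 3.86614e-07
  P(Z=Bull)·L_Bull = 0.08 × 0.809589 = 0.0647672
  P(Z=Neutral)·L_Neutral = 0.48 × 0.780605 = 0.37469
  P(Z=Crisis)·L_Crisis = 0.25 × 0.0384613 = 0.00961532
Evidence: 3.86614e-07 + 0.0647672 + 0.37469 + 0.00961532 = 0.449073
Responsibility of Regime Bull: 0.0647672 / 0.449073 ≈ 0.144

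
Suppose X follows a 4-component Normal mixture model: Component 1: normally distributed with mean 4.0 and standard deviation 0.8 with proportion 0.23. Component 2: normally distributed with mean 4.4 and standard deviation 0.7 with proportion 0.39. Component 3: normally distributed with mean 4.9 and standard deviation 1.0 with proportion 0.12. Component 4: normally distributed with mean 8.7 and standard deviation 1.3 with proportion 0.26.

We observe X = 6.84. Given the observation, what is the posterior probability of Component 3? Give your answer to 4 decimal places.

Apply Bayes' rule: the posterior for each component is proportional to its prior times its likelihood at x.
Evaluate each component's likelihood at the observed value:
  p_1 = (1/(0.8·√(2π)))·exp(−(6.84−4.0)²/(2·0.8²)) = 0.498678·exp(-6.30125) = 0.000914581
  p_2 = (1/(0.7·√(2π)))·exp(−(6.84−4.4)²/(2·0.7²)) = 0.569918·exp(-6.07510) = 0.00131047
  p_3 = (1/(1.0·√(2π)))·exp(−(6.84−4.9)²/(2·1.0²)) = 0.398942·exp(-1.88180) = 0.0607652
  p_4 = (1/(1.3·√(2π)))·exp(−(6.84−8.7)²/(2·1.3²)) = 0.306879·exp(-1.02355) = 0.110267
Prior × likelihood for each component:
  π_1·p_1 = 0.23 × 0.000914581 = 0.000210354
  π_2·p_2 = 0.39 × 0.00131047 = 0.000511085
  π_3·p_3 = 0.12 × 0.0607652 = 0.00729182
  π_4·p_4 = 0.26 × 0.110267 = 0.0286693
Sum: 0.000210354 + 0.000511085 + 0.00729182 + 0.0286693 = 0.0366826
Responsibility of Component 3: 0.00729182 / 0.0366826 ≈ 0.1988

0.1988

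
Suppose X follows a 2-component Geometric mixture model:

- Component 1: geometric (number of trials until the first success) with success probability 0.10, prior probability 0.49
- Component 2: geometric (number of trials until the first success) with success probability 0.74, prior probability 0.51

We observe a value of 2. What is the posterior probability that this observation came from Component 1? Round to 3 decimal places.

The responsibility of component k is π_k f_k(x) divided by Σ_j π_j f_j(x).
Geometric probabilities:
  p_1 = 0.09
  p_2 = 0.1924
Prior × likelihood for each component:
  π_1·p_1 = 0.49 × 0.09 = 0.0441
  π_2·p_2 = 0.51 × 0.1924 = 0.098124
Sum: 0.0441 + 0.098124 = 0.142224
P(Component 1 | data) ≈ 0.310

0.310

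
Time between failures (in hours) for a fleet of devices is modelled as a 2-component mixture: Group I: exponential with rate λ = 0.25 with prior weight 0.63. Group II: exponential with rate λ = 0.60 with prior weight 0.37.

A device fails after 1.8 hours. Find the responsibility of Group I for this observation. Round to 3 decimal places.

0.571

By Bayes' theorem, P(k | x) = w_k f_k(x) / Σ_j w_j f_j(x).
Evaluate each component's likelihood at the observed value:
  f_I = 0.159407
  f_II = 0.203757
Weight by the priors:
  w_I·f_I = 0.63 × 0.159407 = 0.100426
  w_II·f_II = 0.37 × 0.203757 = 0.0753902
Marginal: 0.100426 + 0.0753902 = 0.175817
Responsibility of Group I: 0.100426 / 0.175817 ≈ 0.571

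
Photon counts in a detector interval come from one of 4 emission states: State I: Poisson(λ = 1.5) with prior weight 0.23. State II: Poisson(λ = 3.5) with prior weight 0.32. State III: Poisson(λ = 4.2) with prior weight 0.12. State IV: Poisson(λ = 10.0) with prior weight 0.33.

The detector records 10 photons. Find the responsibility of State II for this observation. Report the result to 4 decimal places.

By Bayes' theorem, P(k | x) = P(Z=k) f_k(x) / Σ_j P(Z=j) f_j(x).
Evaluate each component's likelihood at the observed value:
  p_I = e^(−1.5)·1.5^10/10! = 3.54575e-06
  p_II = e^(−3.5)·3.5^10/10! = 0.00229555
  p_III = e^(−4.2)·4.2^10/10! = 0.00705819
  p_IV = e^(−10.0)·10.0^10/10! = 0.12511
Multiply by the mixture weights:
  P(Z=I)·p_I = 0.23 × 3.54575e-06 = 8.15522e-07
  P(Z=II)·p_II = 0.32 × 0.00229555 = 0.000734576
  P(Z=III)·p_III = 0.12 × 0.00705819 = 0.000846982
  P(Z=IV)·p_IV = 0.33 × 0.12511 = 0.0412863
Normaliser: 8.15522e-07 + 0.000734576 + 0.000846982 + 0.0412863 = 0.0428687
P(State II | x) ≈ 0.0171

0.0171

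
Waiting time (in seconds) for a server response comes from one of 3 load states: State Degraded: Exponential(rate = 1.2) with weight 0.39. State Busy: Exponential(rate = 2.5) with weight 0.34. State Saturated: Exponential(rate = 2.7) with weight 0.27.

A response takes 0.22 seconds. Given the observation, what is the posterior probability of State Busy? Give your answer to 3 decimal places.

0.392

Posterior ∝ prior × likelihood, so P(k | x) ∝ π_k f_k(x); normalise over all components.
Exponential densities:
  f_Degraded = 0.921568
  f_Busy = 1.44237
  f_Saturated = 1.49071
Weight by the priors:
  π_Degraded·f_Degraded = 0.39 × 0.921568 = 0.359412
  π_Busy·f_Busy = 0.34 × 1.44237 = 0.490407
  π_Saturated·f_Saturated = 0.27 × 1.49071 = 0.402491
Denominator: 0.359412 + 0.490407 + 0.402491 = 1.25231
Responsibility of State Busy: 0.490407 / 1.25231 ≈ 0.392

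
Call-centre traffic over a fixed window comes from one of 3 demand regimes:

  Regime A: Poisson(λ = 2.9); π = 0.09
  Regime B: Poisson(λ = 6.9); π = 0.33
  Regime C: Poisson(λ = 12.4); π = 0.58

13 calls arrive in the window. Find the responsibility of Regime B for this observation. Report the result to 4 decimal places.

The responsibility of component k is P(Z=k) f_k(x) divided by Σ_j P(Z=j) f_j(x).
Evaluate each component's likelihood at the observed value:
  f_A = e^(−2.9)·2.9^13/13! = 9.0665e-06
  f_B = e^(−6.9)·6.9^13/13! = 0.0130055
  f_C = e^(−12.4)·12.4^13/13! = 0.10838
Prior × likelihood for each component:
  P(Z=A)·f_A = 0.09 × 9.0665e-06 = 8.15985e-07
  P(Z=B)·f_B = 0.33 × 0.0130055 = 0.0042918
  P(Z=C)·f_C = 0.58 × 0.10838 = 0.0628605
Marginal: 8.15985e-07 + 0.0042918 + 0.0628605 = 0.0671531
Responsibility of Regime B: 0.0042918 / 0.0671531 ≈ 0.0639

0.0639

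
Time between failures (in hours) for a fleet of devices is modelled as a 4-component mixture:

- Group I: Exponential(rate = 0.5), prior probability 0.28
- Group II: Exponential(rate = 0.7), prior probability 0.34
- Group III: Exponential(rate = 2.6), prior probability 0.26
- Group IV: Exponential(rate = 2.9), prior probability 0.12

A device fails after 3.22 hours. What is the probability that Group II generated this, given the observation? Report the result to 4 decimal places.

Apply Bayes' rule: the posterior for each component is proportional to its prior times its likelihood at x.
Component likelihoods at x = 3.22 hours:
  f_I = 0.0999438
  f_II = 0.0734849
  f_III = 0.000601257
  f_IV = 0.000255244
Prior × likelihood for each component:
  P(Z=I)·f_I = 0.28 × 0.0999438 = 0.0279843
  P(Z=II)·f_II = 0.34 × 0.0734849 = 0.0249849
  P(Z=III)·f_III = 0.26 × 0.000601257 = 0.000156327
  P(Z=IV)·f_IV = 0.12 × 0.000255244 = 3.06293e-05
Sum: 0.0279843 + 0.0249849 + 0.000156327 + 3.06293e-05 = 0.0531561
P(Group II | x) ≈ 0.4700

0.4700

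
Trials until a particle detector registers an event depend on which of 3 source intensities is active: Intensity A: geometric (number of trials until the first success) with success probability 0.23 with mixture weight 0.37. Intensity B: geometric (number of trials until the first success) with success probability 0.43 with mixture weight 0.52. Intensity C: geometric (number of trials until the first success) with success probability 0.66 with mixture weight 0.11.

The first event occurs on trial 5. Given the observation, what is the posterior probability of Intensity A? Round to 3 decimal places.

Apply Bayes' rule: the posterior for each component is proportional to its prior times its likelihood at x.
Component likelihoods at x = 5:
  f_A = 0.080852
  f_B = 0.0453908
  f_C = 0.00881982
Prior × likelihood for each component:
  π_A·f_A = 0.37 × 0.080852 = 0.0299152
  π_B·f_B = 0.52 × 0.0453908 = 0.0236032
  π_C·f_C = 0.11 × 0.00881982 = 0.00097018
Denominator: 0.0299152 + 0.0236032 + 0.00097018 = 0.0544886
So the posterior for Intensity A is 0.0299152 / 0.0544886 ≈ 0.549.

0.549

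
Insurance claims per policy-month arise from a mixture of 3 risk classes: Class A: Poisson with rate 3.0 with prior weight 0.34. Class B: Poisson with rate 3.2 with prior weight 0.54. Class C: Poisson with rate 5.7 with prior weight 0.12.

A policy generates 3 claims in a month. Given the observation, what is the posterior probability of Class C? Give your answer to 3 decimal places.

Posterior ∝ prior × likelihood, so P(k | x) ∝ w_k f_k(x); normalise over all components.
Component likelihoods at x = 3 claims:
  L_A = e^(−3.0)·3.0^3/3! = 0.224042
  L_B = e^(−3.2)·3.2^3/3! = 0.222616
  L_C = e^(−5.7)·5.7^3/3! = 0.103275
Prior × likelihood for each component:
  w_A·L_A = 0.34 × 0.224042 = 0.0761742
  w_B·L_B = 0.54 × 0.222616 = 0.120213
  w_C·L_C = 0.12 × 0.103275 = 0.012393
Denominator: 0.0761742 + 0.120213 + 0.012393 = 0.20878
Responsibility of Class C: 0.012393 / 0.20878 ≈ 0.059

0.059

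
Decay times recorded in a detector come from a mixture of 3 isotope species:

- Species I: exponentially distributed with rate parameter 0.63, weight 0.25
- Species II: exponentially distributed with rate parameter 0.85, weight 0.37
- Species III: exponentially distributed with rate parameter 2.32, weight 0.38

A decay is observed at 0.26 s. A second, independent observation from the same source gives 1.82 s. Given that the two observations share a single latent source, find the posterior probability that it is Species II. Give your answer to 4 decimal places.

0.5138

The responsibility of component k is π_k f_k(x) divided by Σ_j π_j f_j(x).
Since both observations come from the same component, the likelihood for component k is f_k(x₁)·f_k(x₂).
  L_I = [0.63·e^(−0.63·0.26) = 0.63·e^(−0.1638) = 0.534814] × [0.200161] = 0.107049
  L_II = [0.85·e^(−0.85·0.26) = 0.85·e^(−0.2210) = 0.681459] × [0.180953] = 0.123312
  L_III = [2.32·e^(−2.32·0.26) = 2.32·e^(−0.6032) = 1.26918] × [0.0340191] = 0.0431762
Multiply by the mixture weights:
  π_I·L_I = 0.25 × 0.107049 = 0.0267622
  π_II·L_II = 0.37 × 0.123312 = 0.0456254
  π_III·L_III = 0.38 × 0.0431762 = 0.016407
Denominator: 0.0267622 + 0.0456254 + 0.016407 = 0.0887946
P(Species II | x₁, x₂) ≈ 0.5138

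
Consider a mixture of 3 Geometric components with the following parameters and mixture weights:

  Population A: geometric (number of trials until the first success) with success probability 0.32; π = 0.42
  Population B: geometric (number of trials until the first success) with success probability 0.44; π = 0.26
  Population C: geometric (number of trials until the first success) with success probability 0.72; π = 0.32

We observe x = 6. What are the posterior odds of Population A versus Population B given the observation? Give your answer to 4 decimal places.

Posterior odds = (π_i f_i(x)) / (π_j f_j(x)); the normalising sum cancels.
Evaluate each component's likelihood at the observed value:
  L_A = 0.32·(1−0.32)^5 = 0.32·0.145393 = 0.0465259
  L_B = 0.44·(1−0.44)^5 = 0.44·0.0550732 = 0.0242322
  L_C = 0.72·(1−0.72)^5 = 0.72·0.00172104 = 0.00123915
0.0195409 / 0.00630037 ≈ 3.1015

3.1015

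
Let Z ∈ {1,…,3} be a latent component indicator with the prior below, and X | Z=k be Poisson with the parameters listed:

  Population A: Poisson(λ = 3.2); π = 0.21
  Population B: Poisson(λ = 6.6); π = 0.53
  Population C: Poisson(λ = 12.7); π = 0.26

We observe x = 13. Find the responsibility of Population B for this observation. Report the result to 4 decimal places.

P(component k | x) = P(Z=k)·f_k(x) / marginal(x), where marginal(x) = Σ_j P(Z=j)·f_j(x).
Poisson probabilities:
  f_A = 2.41506e-05
  f_B = 0.00985025
  f_C = 0.109554
Weight by the priors:
  P(Z=A)·f_A = 0.21 × 2.41506e-05 = 5.07162e-06
  P(Z=B)·f_B = 0.53 × 0.00985025 = 0.00522063
  P(Z=C)·f_C = 0.26 × 0.109554 = 0.028484
Denominator: 5.07162e-06 + 0.00522063 + 0.028484 = 0.0337097
P(Population B | the observation) = 0.00522063 / 0.0337097 ≈ 0.1549

0.1549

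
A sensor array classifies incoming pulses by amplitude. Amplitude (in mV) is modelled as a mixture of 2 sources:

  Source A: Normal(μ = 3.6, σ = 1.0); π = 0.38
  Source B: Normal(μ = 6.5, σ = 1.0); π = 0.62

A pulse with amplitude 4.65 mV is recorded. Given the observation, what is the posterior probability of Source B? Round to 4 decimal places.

The responsibility of component k is w_k f_k(x) divided by Σ_j w_j f_j(x).
Component likelihoods at x = 4.65 mV:
  f_A = (1/(1.0·√(2π)))·exp(−(4.65−3.6)²/(2·1.0²)) = 0.398942·exp(-0.55125) = 0.229882
  f_B = (1/(1.0·√(2π)))·exp(−(4.65−6.5)²/(2·1.0²)) = 0.398942·exp(-1.71125) = 0.0720649
Prior × likelihood for each component:
  w_A·f_A = 0.38 × 0.229882 = 0.0873552
  w_B·f_B = 0.62 × 0.0720649 = 0.0446802
Evidence: 0.0873552 + 0.0446802 = 0.132035
So the posterior for Source B is 0.0446802 / 0.132035 ≈ 0.3384.

0.3384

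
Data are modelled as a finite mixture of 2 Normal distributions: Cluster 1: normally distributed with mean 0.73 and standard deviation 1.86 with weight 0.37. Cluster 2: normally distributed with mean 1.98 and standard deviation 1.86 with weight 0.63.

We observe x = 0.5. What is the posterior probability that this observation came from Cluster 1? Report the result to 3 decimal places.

0.444

Apply Bayes' rule: the posterior for each component is proportional to its prior times its likelihood at x.
Evaluate each component's likelihood at the observed value:
  f_1 = (1/(1.86·√(2π)))·exp(−(0.5−0.73)²/(2·1.86²)) = 0.214485·exp(-0.00765) = 0.212852
  f_2 = (1/(1.86·√(2π)))·exp(−(0.5−1.98)²/(2·1.86²)) = 0.214485·exp(-0.31657) = 0.156284
Multiply by the mixture weights:
  π_1·f_1 = 0.37 × 0.212852 = 0.0787551
  π_2·f_2 = 0.63 × 0.156284 = 0.0984586
Evidence: 0.0787551 + 0.0984586 = 0.177214
P(Cluster 1 | data) ≈ 0.444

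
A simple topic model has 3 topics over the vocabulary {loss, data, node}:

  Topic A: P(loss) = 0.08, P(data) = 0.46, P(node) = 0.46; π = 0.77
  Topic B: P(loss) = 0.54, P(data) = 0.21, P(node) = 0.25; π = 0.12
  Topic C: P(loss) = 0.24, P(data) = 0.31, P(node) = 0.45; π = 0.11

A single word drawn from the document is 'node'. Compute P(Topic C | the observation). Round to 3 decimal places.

By Bayes' theorem, P(k | x) = w_k f_k(x) / Σ_j w_j f_j(x).
Categorical probabilities:
  p_A = 0.46
  p_B = 0.25
  p_C = 0.45
Multiply by the mixture weights:
  w_A·p_A = 0.77 × 0.46 = 0.3542
  w_B·p_B = 0.12 × 0.25 = 0.03
  w_C·p_C = 0.11 × 0.45 = 0.0495
Sum: 0.3542 + 0.03 + 0.0495 = 0.4337
So the posterior for Topic C is 0.0495 / 0.4337 ≈ 0.114.

0.114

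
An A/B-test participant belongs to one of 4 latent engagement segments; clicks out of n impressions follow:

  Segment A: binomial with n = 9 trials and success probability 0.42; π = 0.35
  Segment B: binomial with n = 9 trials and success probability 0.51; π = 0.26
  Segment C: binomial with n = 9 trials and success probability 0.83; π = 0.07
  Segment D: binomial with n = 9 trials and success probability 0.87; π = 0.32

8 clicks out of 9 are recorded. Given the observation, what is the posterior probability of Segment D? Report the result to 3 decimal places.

P(component k | x) = π_k·f_k(x) / marginal(x), where marginal(x) = Σ_j π_j·f_j(x).
Binomial probabilities:
  f_A = 0.00505434
  f_B = 0.0201837
  f_C = 0.344601
  f_D = 0.384008
Weight by the priors:
  π_A·f_A = 0.35 × 0.00505434 = 0.00176902
  π_B·f_B = 0.26 × 0.0201837 = 0.00524775
  π_C·f_C = 0.07 × 0.344601 = 0.024122
  π_D·f_D = 0.32 × 0.384008 = 0.122882
Marginal: 0.00176902 + 0.00524775 + 0.024122 + 0.122882 = 0.154021
So the posterior for Segment D is 0.122882 / 0.154021 ≈ 0.798.

0.798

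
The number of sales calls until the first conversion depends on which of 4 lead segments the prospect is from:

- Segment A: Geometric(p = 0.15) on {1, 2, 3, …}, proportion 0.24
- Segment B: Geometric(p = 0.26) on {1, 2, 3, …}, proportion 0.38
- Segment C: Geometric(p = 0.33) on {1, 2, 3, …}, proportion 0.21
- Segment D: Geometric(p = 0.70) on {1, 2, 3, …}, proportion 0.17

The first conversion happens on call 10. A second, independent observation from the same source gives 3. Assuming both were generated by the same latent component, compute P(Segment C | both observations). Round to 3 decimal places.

0.132

P(component k | x) = w_k·f_k(x) / marginal(x), where marginal(x) = Σ_j w_j·f_j(x).
Since both observations come from the same component, the likelihood for component k is f_k(x₁)·f_k(x₂).
  L_A = [0.0347425] × [0.108375] = 0.00376522
  L_B = [0.0173005] × [0.142376] = 0.00246318
  L_C = [0.00897816] × [0.148137] = 0.00133
  L_D = [1.37781e-05] × [0.063] = 8.6802e-07
Weight by the priors:
  w_A·L_A = 0.24 × 0.00376522 = 0.000903654
  w_B·L_B = 0.38 × 0.00246318 = 0.000936007
  w_C·L_C = 0.21 × 0.00133 = 0.000279299
  w_D·L_D = 0.17 × 8.6802e-07 = 1.47563e-07
Marginal: 0.000903654 + 0.000936007 + 0.000279299 + 1.47563e-07 = 0.00211911
Responsibility of Segment C: 0.000279299 / 0.00211911 ≈ 0.132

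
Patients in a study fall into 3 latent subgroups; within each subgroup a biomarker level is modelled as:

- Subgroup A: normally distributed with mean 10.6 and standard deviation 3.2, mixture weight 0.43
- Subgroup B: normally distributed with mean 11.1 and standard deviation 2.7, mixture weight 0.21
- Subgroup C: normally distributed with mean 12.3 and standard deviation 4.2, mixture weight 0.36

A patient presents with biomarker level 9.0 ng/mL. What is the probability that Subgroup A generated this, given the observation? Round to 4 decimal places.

By Bayes' theorem, P(k | x) = π_k f_k(x) / Σ_j π_j f_j(x).
Component likelihoods at x = 9.0 ng/mL:
  f_A = 0.11002
  f_B = 0.109191
  f_C = 0.0697599
Prior × likelihood for each component:
  π_A·f_A = 0.43 × 0.11002 = 0.0473088
  π_B·f_B = 0.21 × 0.109191 = 0.02293
  π_C·f_C = 0.36 × 0.0697599 = 0.0251135
Denominator: 0.0473088 + 0.02293 + 0.0251135 = 0.0953524
P(Subgroup A | x) ≈ 0.4961

0.4961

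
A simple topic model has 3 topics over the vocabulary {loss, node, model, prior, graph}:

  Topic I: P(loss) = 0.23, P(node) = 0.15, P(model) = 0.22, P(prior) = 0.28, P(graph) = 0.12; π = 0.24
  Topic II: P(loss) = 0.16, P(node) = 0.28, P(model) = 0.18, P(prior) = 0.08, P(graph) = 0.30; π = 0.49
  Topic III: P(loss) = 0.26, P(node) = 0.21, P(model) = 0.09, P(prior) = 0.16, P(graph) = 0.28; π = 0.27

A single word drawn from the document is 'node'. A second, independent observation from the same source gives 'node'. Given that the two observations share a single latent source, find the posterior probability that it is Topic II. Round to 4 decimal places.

0.6894

P(component k | x) = P(Z=k)·f_k(x) / marginal(x), where marginal(x) = Σ_j P(Z=j)·f_j(x).
Since both observations come from the same component, the likelihood for component k is f_k(x₁)·f_k(x₂).
  f_I = [0.15] × [0.15] = 0.0225
  f_II = [0.28] × [0.28] = 0.0784
  f_III = [0.21] × [0.21] = 0.0441
Prior × likelihood for each component:
  P(Z=I)·f_I = 0.24 × 0.0225 = 0.0054
  P(Z=II)·f_II = 0.49 × 0.0784 = 0.038416
  P(Z=III)·f_III = 0.27 × 0.0441 = 0.011907
Marginal: 0.0054 + 0.038416 + 0.011907 = 0.055723
P(Topic II | x₁, x₂) ≈ 0.6894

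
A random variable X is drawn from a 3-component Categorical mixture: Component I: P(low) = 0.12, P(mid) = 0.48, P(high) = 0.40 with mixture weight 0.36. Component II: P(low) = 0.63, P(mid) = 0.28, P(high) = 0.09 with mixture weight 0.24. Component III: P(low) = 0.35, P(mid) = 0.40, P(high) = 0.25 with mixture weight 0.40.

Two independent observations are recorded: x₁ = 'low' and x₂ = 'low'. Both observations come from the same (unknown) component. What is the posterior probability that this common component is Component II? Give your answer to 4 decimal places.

Apply Bayes' rule: the posterior for each component is proportional to its prior times its likelihood at x.
Since both observations come from the same component, the likelihood for component k is f_k(x₁)·f_k(x₂).
  L_I = [P(low | comp) = 0.12] × [0.12] = 0.0144
  L_II = [P(low | comp) = 0.63] × [0.63] = 0.3969
  L_III = [P(low | comp) = 0.35] × [0.35] = 0.1225
Multiply by the mixture weights:
  π_I·L_I = 0.36 × 0.0144 = 0.005184
  π_II·L_II = 0.24 × 0.3969 = 0.095256
  π_III·L_III = 0.40 × 0.1225 = 0.049
Evidence: 0.005184 + 0.095256 + 0.049 = 0.14944
P(Component II | x) ≈ 0.6374

0.6374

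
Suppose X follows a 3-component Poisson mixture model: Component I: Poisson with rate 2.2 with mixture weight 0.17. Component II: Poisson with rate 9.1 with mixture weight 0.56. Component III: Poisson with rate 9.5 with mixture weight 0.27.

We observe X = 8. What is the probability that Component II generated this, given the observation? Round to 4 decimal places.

0.6852

The responsibility of component k is P(Z=k) f_k(x) divided by Σ_j P(Z=j) f_j(x).
Poisson probabilities:
  L_I = 0.00150804
  L_II = 0.130236
  L_III = 0.12316
Weight by the priors:
  P(Z=I)·L_I = 0.17 × 0.00150804 = 0.000256367
  P(Z=II)·L_II = 0.56 × 0.130236 = 0.0729321
  P(Z=III)·L_III = 0.27 × 0.12316 = 0.0332533
Normaliser: 0.000256367 + 0.0729321 + 0.0332533 = 0.106442
Responsibility of Component II: 0.0729321 / 0.106442 ≈ 0.6852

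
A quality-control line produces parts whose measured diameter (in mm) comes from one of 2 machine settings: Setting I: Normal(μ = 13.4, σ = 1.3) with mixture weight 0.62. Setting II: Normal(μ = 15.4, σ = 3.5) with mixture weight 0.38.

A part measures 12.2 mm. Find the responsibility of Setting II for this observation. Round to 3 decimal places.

0.187

P(component k | x) = w_k·f_k(x) / marginal(x), where marginal(x) = Σ_j w_j·f_j(x).
Evaluate each component's likelihood at the observed value:
  f_I = (1/(1.3·√(2π)))·exp(−(12.2−13.4)²/(2·1.3²)) = 0.306879·exp(-0.42604) = 0.20042
  f_II = (1/(3.5·√(2π)))·exp(−(12.2−15.4)²/(2·3.5²)) = 0.113984·exp(-0.41796) = 0.0750455
Unnormalised posteriors:
  w_I·f_I = 0.62 × 0.20042 = 0.124261
  w_II·f_II = 0.38 × 0.0750455 = 0.0285173
Marginal: 0.124261 + 0.0285173 = 0.152778
Responsibility of Setting II: 0.0285173 / 0.152778 ≈ 0.187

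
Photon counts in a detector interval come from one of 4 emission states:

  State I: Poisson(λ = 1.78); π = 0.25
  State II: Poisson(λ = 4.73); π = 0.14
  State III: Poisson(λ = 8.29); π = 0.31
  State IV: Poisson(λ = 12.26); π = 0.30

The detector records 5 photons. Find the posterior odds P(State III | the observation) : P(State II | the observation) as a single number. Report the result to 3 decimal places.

1.041

Posterior odds = (π_i f_i(x)) / (π_j f_j(x)); the normalising sum cancels.
Evaluate each component's likelihood at the observed value:
  f_I = 0.0251116
  f_II = 0.174145
  f_III = 0.0819012
  f_IV = 0.010935
Posterior odds = (π_III·f_III) / (π_II·f_II) = (0.31·0.0819012) / (0.14·0.174145) = 0.0253894 / 0.0243803 ≈ 1.041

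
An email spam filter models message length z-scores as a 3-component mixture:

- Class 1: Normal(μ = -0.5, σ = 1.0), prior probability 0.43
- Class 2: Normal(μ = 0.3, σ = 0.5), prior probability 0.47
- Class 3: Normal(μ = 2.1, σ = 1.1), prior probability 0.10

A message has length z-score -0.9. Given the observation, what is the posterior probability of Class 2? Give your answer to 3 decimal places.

P(component k | x) = w_k·f_k(x) / marginal(x), where marginal(x) = Σ_j w_j·f_j(x).
Normal densities:
  p_1 = (1/(1.0·√(2π)))·exp(−(-0.9−-0.5)²/(2·1.0²)) = 0.398942·exp(-0.08000) = 0.36827
  p_2 = (1/(0.5·√(2π)))·exp(−(-0.9−0.3)²/(2·0.5²)) = 0.797885·exp(-2.88000) = 0.0447891
  p_3 = (1/(1.1·√(2π)))·exp(−(-0.9−2.1)²/(2·1.1²)) = 0.362675·exp(-3.71901) = 0.00879777
Prior × likelihood for each component:
  w_1·p_1 = 0.43 × 0.36827 = 0.158356
  w_2·p_2 = 0.47 × 0.0447891 = 0.0210509
  w_3·p_3 = 0.10 × 0.00879777 = 0.000879777
Denominator: 0.158356 + 0.0210509 + 0.000879777 = 0.180287
Responsibility of Class 2: 0.0210509 / 0.180287 ≈ 0.117

0.117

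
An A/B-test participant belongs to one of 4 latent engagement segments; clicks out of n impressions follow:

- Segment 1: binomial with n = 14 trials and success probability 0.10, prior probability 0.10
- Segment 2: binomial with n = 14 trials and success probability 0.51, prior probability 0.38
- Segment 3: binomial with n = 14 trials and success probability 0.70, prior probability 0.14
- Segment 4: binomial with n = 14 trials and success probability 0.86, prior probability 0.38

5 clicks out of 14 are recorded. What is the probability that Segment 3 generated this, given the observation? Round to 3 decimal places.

0.021

By Bayes' theorem, P(k | x) = P(Z=k) f_k(x) / Σ_j P(Z=j) f_j(x).
Binomial probabilities:
  f_1 = C(14,5)·0.10^5·0.90^9 = 2002·1e-05·0.38742 = 0.00775616
  f_2 = C(14,5)·0.51^5·0.49^9 = 2002·0.0345025·0.00162841 = 0.112481
  f_3 = C(14,5)·0.70^5·0.30^9 = 2002·0.16807·1.9683e-05 = 0.00662286
  f_4 = C(14,5)·0.86^5·0.14^9 = 2002·0.470427·2.0661e-08 = 1.94585e-05
Unnormalised posteriors:
  P(Z=1)·f_1 = 0.10 × 0.00775616 = 0.000775616
  P(Z=2)·f_2 = 0.38 × 0.112481 = 0.0427428
  P(Z=3)·f_3 = 0.14 × 0.00662286 = 0.0009272
  P(Z=4)·f_4 = 0.38 × 1.94585e-05 = 7.39422e-06
Denominator: 0.000775616 + 0.0427428 + 0.0009272 + 7.39422e-06 = 0.044453
P(Segment 3 | 5 clicks out of 14) = 0.0009272 / 0.044453 ≈ 0.021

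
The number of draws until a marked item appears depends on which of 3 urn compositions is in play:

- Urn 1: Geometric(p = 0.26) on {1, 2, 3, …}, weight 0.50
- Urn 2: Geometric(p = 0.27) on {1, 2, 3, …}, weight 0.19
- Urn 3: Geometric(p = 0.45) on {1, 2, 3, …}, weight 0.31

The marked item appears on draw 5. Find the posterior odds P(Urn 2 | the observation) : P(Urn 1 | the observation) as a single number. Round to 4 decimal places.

Posterior odds = (w_i f_i(x)) / (w_j f_j(x)); the normalising sum cancels.
Evaluate each component's likelihood at the observed value:
  L_1 = 0.26·(1−0.26)^4 = 0.26·0.299866 = 0.0779651
  L_2 = 0.27·(1−0.27)^4 = 0.27·0.283982 = 0.0766753
  L_3 = 0.45·(1−0.45)^4 = 0.45·0.0915063 = 0.0411778
0.0145683 / 0.0389825 ≈ 0.3737

0.3737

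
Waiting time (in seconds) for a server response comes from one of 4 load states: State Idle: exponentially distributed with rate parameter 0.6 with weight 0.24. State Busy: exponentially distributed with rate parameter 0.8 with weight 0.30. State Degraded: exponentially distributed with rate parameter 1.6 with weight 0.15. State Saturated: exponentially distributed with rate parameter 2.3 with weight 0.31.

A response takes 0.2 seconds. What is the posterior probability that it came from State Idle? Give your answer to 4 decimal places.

0.1335

By Bayes' theorem, P(k | x) = π_k f_k(x) / Σ_j π_j f_j(x).
Component likelihoods at x = 0.2 seconds:
  f_Idle = 0.532152
  f_Busy = 0.681715
  f_Degraded = 1.16184
  f_Saturated = 1.45195
Unnormalised posteriors:
  π_Idle·f_Idle = 0.24 × 0.532152 = 0.127717
  π_Busy·f_Busy = 0.30 × 0.681715 = 0.204515
  π_Degraded·f_Degraded = 0.15 × 1.16184 = 0.174276
  π_Saturated·f_Saturated = 0.31 × 1.45195 = 0.450105
Sum: 0.127717 + 0.204515 + 0.174276 + 0.450105 = 0.956612
P(State Idle | 0.2 seconds) ≈ 0.1335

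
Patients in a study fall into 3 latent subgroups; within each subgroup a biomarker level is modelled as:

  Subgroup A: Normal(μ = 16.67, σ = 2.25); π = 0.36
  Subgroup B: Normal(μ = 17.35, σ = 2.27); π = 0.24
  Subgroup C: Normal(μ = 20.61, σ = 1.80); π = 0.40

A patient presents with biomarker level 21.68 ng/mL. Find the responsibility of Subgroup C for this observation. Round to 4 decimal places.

Posterior ∝ prior × likelihood, so P(k | x) ∝ P(Z=k) f_k(x); normalise over all components.
Component likelihoods at x = 21.68 ng/mL:
  p_A = (1/(2.25·√(2π)))·exp(−(21.68−16.67)²/(2·2.25²)) = 0.177308·exp(-2.47902) = 0.0148628
  p_B = (1/(2.27·√(2π)))·exp(−(21.68−17.35)²/(2·2.27²)) = 0.175745·exp(-1.81926) = 0.0284965
  p_C = (1/(1.80·√(2π)))·exp(−(21.68−20.61)²/(2·1.80²)) = 0.221635·exp(-0.17668) = 0.18574
Weight by the priors:
  P(Z=A)·p_A = 0.36 × 0.0148628 = 0.00535062
  P(Z=B)·p_B = 0.24 × 0.0284965 = 0.00683915
  P(Z=C)·p_C = 0.40 × 0.18574 = 0.074296
Normaliser: 0.00535062 + 0.00683915 + 0.074296 = 0.0864858
P(Subgroup C | 21.68 ng/mL) = 0.074296 / 0.0864858 ≈ 0.8591

0.8591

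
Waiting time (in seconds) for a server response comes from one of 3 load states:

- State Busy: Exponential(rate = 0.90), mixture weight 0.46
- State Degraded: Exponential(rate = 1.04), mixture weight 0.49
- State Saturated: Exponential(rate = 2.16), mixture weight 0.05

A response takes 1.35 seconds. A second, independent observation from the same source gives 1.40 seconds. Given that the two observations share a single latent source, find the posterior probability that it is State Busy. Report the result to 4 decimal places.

By Bayes' theorem, P(k | x) = w_k f_k(x) / Σ_j w_j f_j(x).
Since both observations come from the same component, the likelihood for component k is f_k(x₁)·f_k(x₂).
  L_Busy = [0.90·e^(−0.90·1.35) = 0.90·e^(−1.2150) = 0.267039] × [0.255289] = 0.068172
  L_Degraded = [1.04·e^(−1.04·1.35) = 1.04·e^(−1.4040) = 0.255437] × [0.242494] = 0.0619419
  L_Saturated = [2.16·e^(−2.16·1.35) = 2.16·e^(−2.9160) = 0.116964] × [0.10499] = 0.01228
Multiply by the mixture weights:
  w_Busy·L_Busy = 0.46 × 0.068172 = 0.0313591
  w_Degraded·L_Degraded = 0.49 × 0.0619419 = 0.0303515
  w_Saturated·L_Saturated = 0.05 × 0.01228 = 0.000614
Denominator: 0.0313591 + 0.0303515 + 0.000614 = 0.0623247
Responsibility of State Busy: 0.0313591 / 0.0623247 ≈ 0.5032

0.5032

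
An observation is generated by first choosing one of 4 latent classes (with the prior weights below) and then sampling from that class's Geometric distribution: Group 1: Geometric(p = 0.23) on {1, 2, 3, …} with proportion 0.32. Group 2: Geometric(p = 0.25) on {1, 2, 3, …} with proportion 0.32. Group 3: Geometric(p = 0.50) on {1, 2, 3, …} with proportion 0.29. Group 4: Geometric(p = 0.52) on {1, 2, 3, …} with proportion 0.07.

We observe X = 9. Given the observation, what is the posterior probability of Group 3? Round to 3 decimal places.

0.032

By Bayes' theorem, P(k | x) = P(Z=k) f_k(x) / Σ_j P(Z=j) f_j(x).
Component likelihoods at x = 9:
  p_1 = 0.23·(1−0.23)^8 = 0.23·0.123574 = 0.0284219
  p_2 = 0.25·(1−0.25)^8 = 0.25·0.100113 = 0.0250282
  p_3 = 0.50·(1−0.50)^8 = 0.50·0.00390625 = 0.00195312
  p_4 = 0.52·(1−0.52)^8 = 0.52·0.00281793 = 0.00146532
Unnormalised posteriors:
  P(Z=1)·p_1 = 0.32 × 0.0284219 = 0.00909502
  P(Z=2)·p_2 = 0.32 × 0.0250282 = 0.00800903
  P(Z=3)·p_3 = 0.29 × 0.00195312 = 0.000566406
  P(Z=4)·p_4 = 0.07 × 0.00146532 = 0.000102573
Normaliser: 0.00909502 + 0.00800903 + 0.000566406 + 0.000102573 = 0.017773
P(Group 3 | 9) ≈ 0.032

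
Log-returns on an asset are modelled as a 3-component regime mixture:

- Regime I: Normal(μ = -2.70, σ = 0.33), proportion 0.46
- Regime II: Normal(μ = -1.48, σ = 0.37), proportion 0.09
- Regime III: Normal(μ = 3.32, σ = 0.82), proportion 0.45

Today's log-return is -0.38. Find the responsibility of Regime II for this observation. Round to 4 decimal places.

By Bayes' theorem, P(k | x) = π_k f_k(x) / Σ_j π_j f_j(x).
Evaluate each component's likelihood at the observed value:
  f_I = (1/(0.33·√(2π)))·exp(−(-0.38−-2.70)²/(2·0.33²)) = 1.208916·exp(-24.71258) = 2.23799e-11
  f_II = (1/(0.37·√(2π)))·exp(−(-0.38−-1.48)²/(2·0.37²)) = 1.078222·exp(-4.41928) = 0.0129849
  f_III = (1/(0.82·√(2π)))·exp(−(-0.38−3.32)²/(2·0.82²)) = 0.486515·exp(-10.17995) = 1.84501e-05
Prior × likelihood for each component:
  π_I·f_I = 0.46 × 2.23799e-11 = 1.02948e-11
  π_II·f_II = 0.09 × 0.0129849 = 0.00116864
  π_III·f_III = 0.45 × 1.84501e-05 = 8.30255e-06
Normaliser: 1.02948e-11 + 0.00116864 + 8.30255e-06 = 0.00117694
P(Regime II | data) = 0.00116864 / 0.00117694 ≈ 0.9929

0.9929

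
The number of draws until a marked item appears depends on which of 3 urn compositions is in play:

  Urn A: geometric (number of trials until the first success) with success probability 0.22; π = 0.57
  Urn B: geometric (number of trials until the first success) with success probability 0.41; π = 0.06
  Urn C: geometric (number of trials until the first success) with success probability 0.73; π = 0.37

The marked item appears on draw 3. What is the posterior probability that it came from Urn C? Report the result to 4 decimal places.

Apply Bayes' rule: the posterior for each component is proportional to its prior times its likelihood at x.
Geometric probabilities:
  f_A = 0.22·(1−0.22)^2 = 0.22·0.6084 = 0.133848
  f_B = 0.41·(1−0.41)^2 = 0.41·0.3481 = 0.142721
  f_C = 0.73·(1−0.73)^2 = 0.73·0.0729 = 0.053217
Weight by the priors:
  w_A·f_A = 0.57 × 0.133848 = 0.0762934
  w_B·f_B = 0.06 × 0.142721 = 0.00856326
  w_C·f_C = 0.37 × 0.053217 = 0.0196903
Marginal: 0.0762934 + 0.00856326 + 0.0196903 = 0.104547
Responsibility of Urn C: 0.0196903 / 0.104547 ≈ 0.1883

0.1883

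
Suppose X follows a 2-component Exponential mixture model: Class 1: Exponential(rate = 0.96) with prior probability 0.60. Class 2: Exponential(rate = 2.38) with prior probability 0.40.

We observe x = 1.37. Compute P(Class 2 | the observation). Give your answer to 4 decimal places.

P(component k | x) = P(Z=k)·f_k(x) / marginal(x), where marginal(x) = Σ_j P(Z=j)·f_j(x).
Evaluate each component's likelihood at the observed value:
  L_1 = 0.96·e^(−0.96·1.37) = 0.96·e^(−1.3152) = 0.257684
  L_2 = 2.38·e^(−2.38·1.37) = 2.38·e^(−3.2606) = 0.0913096
Weight by the priors:
  P(Z=1)·L_1 = 0.60 × 0.257684 = 0.15461
  P(Z=2)·L_2 = 0.40 × 0.0913096 = 0.0365238
Normaliser: 0.15461 + 0.0365238 = 0.191134
So the posterior for Class 2 is 0.0365238 / 0.191134 ≈ 0.1911.

0.1911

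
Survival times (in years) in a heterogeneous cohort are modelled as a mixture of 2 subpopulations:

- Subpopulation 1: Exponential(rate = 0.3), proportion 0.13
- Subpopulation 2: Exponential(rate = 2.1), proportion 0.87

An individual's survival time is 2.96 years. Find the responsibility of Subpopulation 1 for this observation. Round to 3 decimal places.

0.815

The responsibility of component k is w_k f_k(x) divided by Σ_j w_j f_j(x).
Evaluate each component's likelihood at the observed value:
  L_1 = 0.123443
  L_2 = 0.00419416
Multiply by the mixture weights:
  w_1·L_1 = 0.13 × 0.123443 = 0.0160476
  w_2·L_2 = 0.87 × 0.00419416 = 0.00364892
Denominator: 0.0160476 + 0.00364892 = 0.0196966
So the posterior for Subpopulation 1 is 0.0160476 / 0.0196966 ≈ 0.815.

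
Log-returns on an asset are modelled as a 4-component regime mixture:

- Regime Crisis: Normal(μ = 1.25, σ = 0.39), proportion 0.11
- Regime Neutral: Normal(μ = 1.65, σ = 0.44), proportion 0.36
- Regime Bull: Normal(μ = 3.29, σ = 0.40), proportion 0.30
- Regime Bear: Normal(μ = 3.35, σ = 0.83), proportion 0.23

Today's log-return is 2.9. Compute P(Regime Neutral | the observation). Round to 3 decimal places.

Posterior ∝ prior × likelihood, so P(k | x) ∝ w_k f_k(x); normalise over all components.
Component likelihoods at x = 2.9:
  L_Crisis = 0.000132751
  L_Neutral = 0.0160292
  L_Bull = 0.620047
  L_Bear = 0.414956
Multiply by the mixture weights:
  w_Crisis·L_Crisis = 0.11 × 0.000132751 = 1.46026e-05
  w_Neutral·L_Neutral = 0.36 × 0.0160292 = 0.00577053
  w_Bull·L_Bull = 0.30 × 0.620047 = 0.186014
  w_Bear·L_Bear = 0.23 × 0.414956 = 0.0954399
Sum: 1.46026e-05 + 0.00577053 + 0.186014 + 0.0954399 = 0.287239
So the posterior for Regime Neutral is 0.00577053 / 0.287239 ≈ 0.020.

0.020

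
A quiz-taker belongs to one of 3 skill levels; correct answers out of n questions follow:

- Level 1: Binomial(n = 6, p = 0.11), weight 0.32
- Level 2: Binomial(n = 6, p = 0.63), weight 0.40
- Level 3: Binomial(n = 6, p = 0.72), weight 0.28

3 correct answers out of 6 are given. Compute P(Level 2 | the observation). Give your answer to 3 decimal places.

Apply Bayes' rule: the posterior for each component is proportional to its prior times its likelihood at x.
Evaluate each component's likelihood at the observed value:
  L_1 = C(6,3)·0.11^3·0.89^3 = 20·0.001331·0.704969 = 0.0187663
  L_2 = C(6,3)·0.63^3·0.37^3 = 20·0.250047·0.050653 = 0.253313
  L_3 = C(6,3)·0.72^3·0.28^3 = 20·0.373248·0.021952 = 0.163871
Unnormalised posteriors:
  w_1·L_1 = 0.32 × 0.0187663 = 0.00600521
  w_2·L_2 = 0.40 × 0.253313 = 0.101325
  w_3·L_3 = 0.28 × 0.163871 = 0.0458838
Sum: 0.00600521 + 0.101325 + 0.0458838 = 0.153214
P(Level 2 | the observation) = 0.101325 / 0.153214 ≈ 0.661

0.661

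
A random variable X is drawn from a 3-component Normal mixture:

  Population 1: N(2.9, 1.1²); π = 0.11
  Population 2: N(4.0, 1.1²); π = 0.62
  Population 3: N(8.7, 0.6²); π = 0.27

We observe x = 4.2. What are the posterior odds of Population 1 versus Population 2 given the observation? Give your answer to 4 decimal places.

Only the two components matter; the odds are (π_i f_i(x)) / (π_j f_j(x)).
Normal densities:
  L_1 = (1/(1.1·√(2π)))·exp(−(4.2−2.9)²/(2·1.1²)) = 0.362675·exp(-0.69835) = 0.180397
  L_2 = (1/(1.1·√(2π)))·exp(−(4.2−4.0)²/(2·1.1²)) = 0.362675·exp(-0.01653) = 0.356729
  L_3 = (1/(0.6·√(2π)))·exp(−(4.2−8.7)²/(2·0.6²)) = 0.664904·exp(-28.12500) = 4.0572e-13
Posterior odds = (π_1·L_1) / (π_2·L_2) = (0.11·0.180397) / (0.62·0.356729) = 0.0198437 / 0.221172 ≈ 0.0897

0.0897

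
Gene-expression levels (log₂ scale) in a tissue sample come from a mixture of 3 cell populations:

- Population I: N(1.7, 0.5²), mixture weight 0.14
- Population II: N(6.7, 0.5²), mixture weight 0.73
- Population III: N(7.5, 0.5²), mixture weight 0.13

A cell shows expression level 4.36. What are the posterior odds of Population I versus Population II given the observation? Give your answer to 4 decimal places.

0.0078

Since P(k|x) ∝ w_k f_k(x), the posterior odds are w_i f_i(x) / (w_j f_j(x)).
Component likelihoods at x = 4.36:
  f_I = (1/(0.5·√(2π)))·exp(−(4.36−1.7)²/(2·0.5²)) = 0.797885·exp(-14.15120) = 5.70364e-07
  f_II = (1/(0.5·√(2π)))·exp(−(4.36−6.7)²/(2·0.5²)) = 0.797885·exp(-10.95120) = 1.39925e-05
  f_III = (1/(0.5·√(2π)))·exp(−(4.36−7.5)²/(2·0.5²)) = 0.797885·exp(-19.71920) = 2.17771e-09
Odds = (0.14/0.73) × (5.70364e-07/1.39925e-05) = 0.191781 × 0.0407622 ≈ 0.0078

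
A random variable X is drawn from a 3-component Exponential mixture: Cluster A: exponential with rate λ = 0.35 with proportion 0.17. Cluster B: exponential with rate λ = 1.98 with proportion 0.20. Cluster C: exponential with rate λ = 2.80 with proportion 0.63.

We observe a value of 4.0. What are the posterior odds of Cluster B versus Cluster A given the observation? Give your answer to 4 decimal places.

0.0098

Posterior odds = (π_i f_i(x)) / (π_j f_j(x)); the normalising sum cancels.
Component likelihoods at x = 4.0:
  L_A = 0.35·e^(−0.35·4.0) = 0.35·e^(−1.4000) = 0.0863089
  L_B = 1.98·e^(−1.98·4.0) = 1.98·e^(−7.9200) = 0.000719537
  L_C = 2.80·e^(−2.80·4.0) = 2.80·e^(−11.2000) = 3.82877e-05
Odds = (0.20/0.17) × (0.000719537/0.0863089) = 1.17647 × 0.00833676 ≈ 0.0098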